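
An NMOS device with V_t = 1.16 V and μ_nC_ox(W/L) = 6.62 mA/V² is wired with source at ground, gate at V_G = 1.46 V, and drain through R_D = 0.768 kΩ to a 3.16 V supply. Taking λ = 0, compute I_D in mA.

V_GS = V_G = 1.46 V, so V_ov = 1.46 − 1.16 = 0.3 V.
Assume saturation: I_D = ½ k_n V_ov² = 0.5 × 6.62 × 0.3² = 0.298 mA, giving V_DS = V_DD − I_D R_D = 3.16 − 0.298 × 0.768 = 2.93 V.
V_DS = 2.93 V ≥ V_ov = 0.3 V, confirming saturation.

I_D = 0.298 mA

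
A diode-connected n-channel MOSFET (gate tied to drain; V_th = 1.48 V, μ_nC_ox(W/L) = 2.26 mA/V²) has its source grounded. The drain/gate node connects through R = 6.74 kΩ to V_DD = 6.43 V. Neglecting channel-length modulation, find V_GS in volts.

With gate tied to drain, V_GS = V_DS ≥ V_GS − V_th, so the device is in saturation.
KCL at the drain: ½ k_n (V_GS − V_th)² = (V_DD − V_GS)/R.
Let x = V_GS − 1.48. Then 7.62 x² + x − 4.95 = 0, giving x = 0.743 V (positive root), so V_GS = 2.22 V.
I_D = (V_DD − V_GS)/R = (6.43 − 2.22) / 6.74 = 0.624 mA.

V_GS = 2.22 V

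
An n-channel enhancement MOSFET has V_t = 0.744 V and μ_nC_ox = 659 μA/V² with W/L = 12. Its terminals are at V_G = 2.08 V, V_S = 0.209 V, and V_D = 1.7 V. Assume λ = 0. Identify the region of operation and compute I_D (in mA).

V_GS = V_G − V_S = 2.08 − 0.209 = 1.87 V; V_DS = V_D − V_S = 1.7 − 0.209 = 1.49 V.
k_n = μ_nC_ox · (W/L) = 7.908 mA/V².
V_ov = V_GS − V_t = 1.87 − 0.744 = 1.13 V.
Since V_DS = 1.49 V ≥ V_ov = 1.13 V, the device is in saturation.
I_D = ½ k_n V_ov² = 0.5 × 7.908 × 1.13² = 5.02 mA.

Saturation; I_D = 5.02 mA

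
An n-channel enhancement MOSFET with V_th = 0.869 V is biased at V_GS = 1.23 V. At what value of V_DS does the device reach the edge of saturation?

The boundary between triode and saturation is V_DS = V_GS − V_th = V_ov.
V_ov = 1.23 − 0.869 = 0.361 V.

V_DS,sat = 0.361 V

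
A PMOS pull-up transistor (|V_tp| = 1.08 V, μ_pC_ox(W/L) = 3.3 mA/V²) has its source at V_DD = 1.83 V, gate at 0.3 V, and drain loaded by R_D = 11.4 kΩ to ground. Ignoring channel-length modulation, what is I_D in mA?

V_SG = V_DD − V_G = 1.83 − 0.3 = 1.53 V, so V_ov = 1.53 − 1.08 = 0.45 V.
Assume saturation: I_D = ½ k_p V_ov² = 0.5 × 3.3 × 0.45² = 0.334 mA, giving V_SD = V_DD − I_D R_D = 1.83 − 0.334 × 11.4 = -1.98 V.
But -1.98 V < V_ov = 0.45 V, so the device is actually in triode.
In triode I_D = k_p[V_ov V_SD − ½ V_SD²] and I_D = (V_DD − V_SD)/R_D. Equating: 18.8 V_SD² − 17.93 V_SD + 1.83 = 0, giving V_SD = 0.116 V (the root below V_ov).
I_D = (1.83 − 0.116) / 11.4 = 0.15 mA.

I_D = 0.150 mA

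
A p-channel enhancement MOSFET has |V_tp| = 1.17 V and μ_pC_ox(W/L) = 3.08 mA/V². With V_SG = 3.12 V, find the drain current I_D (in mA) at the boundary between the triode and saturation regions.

I_D = 5.86 mA

At the boundary V_SD = V_ov = V_SG − |V_tp| = 3.12 − 1.17 = 1.95 V.
I_D = ½ k_p V_ov² = 0.5 × 3.08 × 1.95² = 5.86 mA.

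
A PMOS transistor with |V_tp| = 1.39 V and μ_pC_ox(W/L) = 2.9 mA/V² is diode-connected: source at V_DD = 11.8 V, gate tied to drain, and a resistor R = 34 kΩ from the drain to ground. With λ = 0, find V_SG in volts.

With gate tied to drain, V_SG = V_SD ≥ V_SG − |V_tp|, so the device is in saturation.
KCL at the drain: ½ k_p (V_SG − |V_tp|)² = (V_DD − V_SG)/R.
Let x = V_SG − 1.39. Then 49.3 x² + x − 10.41 = 0, giving x = 0.449 V (positive root), so V_SG = 1.84 V.
I_D = (V_DD − V_SG)/R = (11.8 − 1.84) / 34 = 0.293 mA.

V_SG = 1.84 V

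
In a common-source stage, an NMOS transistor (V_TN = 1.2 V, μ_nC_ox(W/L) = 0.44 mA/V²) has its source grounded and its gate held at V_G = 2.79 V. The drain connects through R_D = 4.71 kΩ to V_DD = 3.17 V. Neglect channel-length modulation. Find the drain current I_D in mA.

I_D = 0.469 mA

V_GS = V_G = 2.79 V, so V_ov = 2.79 − 1.2 = 1.59 V.
Assume saturation: I_D = ½ k_n V_ov² = 0.5 × 0.44 × 1.59² = 0.556 mA, giving V_DS = V_DD − I_D R_D = 3.17 − 0.556 × 4.71 = 0.55 V.
But 0.55 V < V_ov = 1.59 V, so the device is actually in triode.
In triode I_D = k_n[V_ov V_DS − ½ V_DS²] and I_D = (V_DD − V_DS)/R_D. Equating: 1.04 V_DS² − 4.295 V_DS + 3.17 = 0, giving V_DS = 0.961 V (the root below V_ov).
I_D = (3.17 − 0.961) / 4.71 = 0.469 mA.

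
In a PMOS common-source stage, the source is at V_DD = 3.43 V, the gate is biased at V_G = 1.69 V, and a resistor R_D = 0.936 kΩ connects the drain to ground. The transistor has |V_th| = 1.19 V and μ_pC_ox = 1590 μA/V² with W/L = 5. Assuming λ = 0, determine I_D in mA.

V_SG = V_DD − V_G = 3.43 − 1.69 = 1.74 V, so V_ov = 1.74 − 1.19 = 0.55 V.
k_p = μ_pC_ox · (W/L) = 7.95 mA/V².
Assume saturation: I_D = ½ k_p V_ov² = 0.5 × 7.95 × 0.55² = 1.2 mA, giving V_SD = V_DD − I_D R_D = 3.43 − 1.2 × 0.936 = 2.3 V.
V_SD = 2.3 V ≥ V_ov = 0.55 V, confirming saturation.

I_D = 1.20 mA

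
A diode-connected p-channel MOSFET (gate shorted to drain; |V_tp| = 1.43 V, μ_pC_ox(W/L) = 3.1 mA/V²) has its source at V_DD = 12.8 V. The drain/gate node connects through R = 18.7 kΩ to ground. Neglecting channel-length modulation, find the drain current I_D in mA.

With gate tied to drain, V_SG = V_SD ≥ V_SG − |V_tp|, so the device is in saturation.
KCL at the drain: ½ k_p (V_SG − |V_tp|)² = (V_DD − V_SG)/R.
Let x = V_SG − 1.43. Then 29 x² + x − 11.37 = 0, giving x = 0.609 V (positive root), so V_SG = 2.04 V.
I_D = (V_DD − V_SG)/R = (12.8 − 2.04) / 18.7 = 0.575 mA.

I_D = 0.575 mA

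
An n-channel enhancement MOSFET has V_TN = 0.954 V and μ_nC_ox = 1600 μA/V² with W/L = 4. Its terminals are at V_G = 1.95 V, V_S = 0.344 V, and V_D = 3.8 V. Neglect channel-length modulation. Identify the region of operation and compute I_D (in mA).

V_GS = V_G − V_S = 1.95 − 0.344 = 1.61 V; V_DS = V_D − V_S = 3.8 − 0.344 = 3.46 V.
k_n = μ_nC_ox · (W/L) = 6.4 mA/V².
V_ov = V_GS − V_TN = 1.61 − 0.954 = 0.652 V.
Since V_DS = 3.46 V ≥ V_ov = 0.652 V, the device is in saturation.
I_D = ½ k_n V_ov² = 0.5 × 6.4 × 0.652² = 1.36 mA.

Saturation; I_D = 1.36 mA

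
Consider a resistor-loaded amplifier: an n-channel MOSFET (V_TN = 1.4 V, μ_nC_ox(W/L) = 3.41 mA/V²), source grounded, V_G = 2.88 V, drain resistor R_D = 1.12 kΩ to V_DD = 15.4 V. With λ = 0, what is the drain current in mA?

I_D = 3.73 mA

V_GS = V_G = 2.88 V, so V_ov = 2.88 − 1.4 = 1.48 V.
Assume saturation: I_D = ½ k_n V_ov² = 0.5 × 3.41 × 1.48² = 3.73 mA, giving V_DS = V_DD − I_D R_D = 15.4 − 3.73 × 1.12 = 11.2 V.
V_DS = 11.2 V ≥ V_ov = 1.48 V, confirming saturation.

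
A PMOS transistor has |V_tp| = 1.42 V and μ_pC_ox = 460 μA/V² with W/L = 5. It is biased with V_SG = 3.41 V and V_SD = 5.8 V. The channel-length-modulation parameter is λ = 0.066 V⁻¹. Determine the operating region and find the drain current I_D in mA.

Saturation; I_D = 6.30 mA

k_p = μ_pC_ox · (W/L) = 2.3 mA/V².
V_ov = V_SG − |V_tp| = 3.41 − 1.42 = 1.99 V.
Since V_SD = 5.8 V ≥ V_ov = 1.99 V, the device is in saturation.
I_D = ½ k_p V_ov² (1 + λ V_SD) = 0.5 × 2.3 × 1.99² × (1 + 0.066 × 5.8) = 6.3 mA.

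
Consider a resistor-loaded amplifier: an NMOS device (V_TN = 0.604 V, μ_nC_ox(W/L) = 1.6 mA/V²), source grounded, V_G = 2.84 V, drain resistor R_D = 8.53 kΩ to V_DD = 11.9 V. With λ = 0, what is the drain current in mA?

I_D = 1.35 mA

V_GS = V_G = 2.84 V, so V_ov = 2.84 − 0.604 = 2.24 V.
Assume saturation: I_D = ½ k_n V_ov² = 0.5 × 1.6 × 2.24² = 4 mA, giving V_DS = V_DD − I_D R_D = 11.9 − 4 × 8.53 = -22.2 V.
But -22.2 V < V_ov = 2.24 V, so the device is actually in triode.
In triode I_D = k_n[V_ov V_DS − ½ V_DS²] and I_D = (V_DD − V_DS)/R_D. Equating: 6.82 V_DS² − 31.52 V_DS + 11.9 = 0, giving V_DS = 0.415 V (the root below V_ov).
I_D = (11.9 − 0.415) / 8.53 = 1.35 mA.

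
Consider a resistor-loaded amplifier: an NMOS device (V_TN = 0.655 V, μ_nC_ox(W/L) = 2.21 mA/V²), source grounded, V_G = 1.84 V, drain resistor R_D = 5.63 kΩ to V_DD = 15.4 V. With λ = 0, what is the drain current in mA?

V_GS = V_G = 1.84 V, so V_ov = 1.84 − 0.655 = 1.19 V.
Assume saturation: I_D = ½ k_n V_ov² = 0.5 × 2.21 × 1.19² = 1.55 mA, giving V_DS = V_DD − I_D R_D = 15.4 − 1.55 × 5.63 = 6.66 V.
V_DS = 6.66 V ≥ V_ov = 1.19 V, confirming saturation.

I_D = 1.55 mA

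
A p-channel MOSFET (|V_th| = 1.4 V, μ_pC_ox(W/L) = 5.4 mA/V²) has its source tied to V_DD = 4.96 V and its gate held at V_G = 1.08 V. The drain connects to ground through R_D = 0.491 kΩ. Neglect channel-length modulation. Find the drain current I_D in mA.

V_SG = V_DD − V_G = 4.96 − 1.08 = 3.88 V, so V_ov = 3.88 − 1.4 = 2.48 V.
Assume saturation: I_D = ½ k_p V_ov² = 0.5 × 5.4 × 2.48² = 16.6 mA, giving V_SD = V_DD − I_D R_D = 4.96 − 16.6 × 0.491 = -3.19 V.
But -3.19 V < V_ov = 2.48 V, so the device is actually in triode.
In triode I_D = k_p[V_ov V_SD − ½ V_SD²] and I_D = (V_DD − V_SD)/R_D. Equating: 1.33 V_SD² − 7.575 V_SD + 4.96 = 0, giving V_SD = 0.754 V (the root below V_ov).
I_D = (4.96 − 0.754) / 0.491 = 8.57 mA.

I_D = 8.57 mA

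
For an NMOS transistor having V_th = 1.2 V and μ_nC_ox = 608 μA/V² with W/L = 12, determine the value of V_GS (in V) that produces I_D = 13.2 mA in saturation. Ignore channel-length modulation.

k_n = μ_nC_ox · (W/L) = 7.296 mA/V².
In saturation I_D = ½ k_n (V_GS − V_th)², so V_GS − V_th = √(2 I_D / k_n) = √(2 × 13.2 / 7.296) = 1.9 V.
V_GS = 1.2 + 1.9 = 3.1 V.

V_GS = 3.10 V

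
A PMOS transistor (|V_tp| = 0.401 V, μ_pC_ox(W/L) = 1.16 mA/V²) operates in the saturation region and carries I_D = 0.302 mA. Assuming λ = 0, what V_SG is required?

In saturation I_D = ½ k_p (V_SG − |V_tp|)², so V_SG − |V_tp| = √(2 I_D / k_p) = √(2 × 0.302 / 1.16) = 0.722 V.
V_SG = 0.401 + 0.722 = 1.12 V.

V_SG = 1.12 V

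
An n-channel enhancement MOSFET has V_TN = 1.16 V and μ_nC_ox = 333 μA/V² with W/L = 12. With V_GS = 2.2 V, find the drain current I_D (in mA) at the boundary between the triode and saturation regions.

I_D = 2.16 mA

At the boundary V_DS = V_ov = V_GS − V_TN = 2.2 − 1.16 = 1.04 V.
k_n = μ_nC_ox · (W/L) = 3.996 mA/V².
I_D = ½ k_n V_ov² = 0.5 × 3.996 × 1.04² = 2.16 mA.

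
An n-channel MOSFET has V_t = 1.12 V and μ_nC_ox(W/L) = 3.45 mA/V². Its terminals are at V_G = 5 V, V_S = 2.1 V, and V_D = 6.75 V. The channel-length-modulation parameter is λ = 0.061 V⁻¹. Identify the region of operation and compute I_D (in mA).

Saturation; I_D = 7.02 mA

V_GS = V_G − V_S = 5 − 2.1 = 2.9 V; V_DS = V_D − V_S = 6.75 − 2.1 = 4.65 V.
V_ov = V_GS − V_t = 2.9 − 1.12 = 1.78 V.
Since V_DS = 4.65 V ≥ V_ov = 1.78 V, the device is in saturation.
I_D = ½ k_n V_ov² (1 + λ V_DS) = 0.5 × 3.45 × 1.78² × (1 + 0.061 × 4.65) = 7.02 mA.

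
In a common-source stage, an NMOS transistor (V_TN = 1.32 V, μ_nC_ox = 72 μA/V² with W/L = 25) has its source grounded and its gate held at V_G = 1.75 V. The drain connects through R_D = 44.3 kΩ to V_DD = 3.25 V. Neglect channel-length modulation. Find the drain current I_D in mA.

V_GS = V_G = 1.75 V, so V_ov = 1.75 − 1.32 = 0.43 V.
k_n = μ_nC_ox · (W/L) = 1.8 mA/V².
Assume saturation: I_D = ½ k_n V_ov² = 0.5 × 1.8 × 0.43² = 0.166 mA, giving V_DS = V_DD − I_D R_D = 3.25 − 0.166 × 44.3 = -4.12 V.
But -4.12 V < V_ov = 0.43 V, so the device is actually in triode.
In triode I_D = k_n[V_ov V_DS − ½ V_DS²] and I_D = (V_DD − V_DS)/R_D. Equating: 39.9 V_DS² − 35.29 V_DS + 3.25 = 0, giving V_DS = 0.104 V (the root below V_ov).
I_D = (3.25 − 0.104) / 44.3 = 0.071 mA.

I_D = 0.0710 mA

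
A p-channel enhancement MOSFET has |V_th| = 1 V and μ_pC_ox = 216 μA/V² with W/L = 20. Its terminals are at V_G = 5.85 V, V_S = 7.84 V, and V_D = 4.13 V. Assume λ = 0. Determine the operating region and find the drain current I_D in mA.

Saturation; I_D = 2.12 mA

V_SG = V_S − V_G = 7.84 − 5.85 = 1.99 V; V_SD = V_S − V_D = 7.84 − 4.13 = 3.71 V.
k_p = μ_pC_ox · (W/L) = 4.32 mA/V².
V_ov = V_SG − |V_th| = 1.99 − 1 = 0.99 V.
Since V_SD = 3.71 V ≥ V_ov = 0.99 V, the device is in saturation.
I_D = ½ k_p V_ov² = 0.5 × 4.32 × 0.99² = 2.12 mA.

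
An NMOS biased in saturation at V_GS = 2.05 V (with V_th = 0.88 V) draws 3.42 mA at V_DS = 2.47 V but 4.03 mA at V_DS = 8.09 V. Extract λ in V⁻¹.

With V_GS fixed, I_D ∝ (1 + λ V_DS) in saturation, so I_D2/I_D1 = (1 + λ V_DS2)/(1 + λ V_DS1).
4.03/3.42 = 1.178 = (1 + 8.09 λ)/(1 + 2.47 λ).
Solving: λ (I_D1 V_DS2 − I_D2 V_DS1) = I_D2 − I_D1, so λ = (4.03 − 3.42) / (3.42 × 8.09 − 4.03 × 2.47) = 0.61 / 17.7 = 0.0344 V⁻¹.

λ = 0.0344 V⁻¹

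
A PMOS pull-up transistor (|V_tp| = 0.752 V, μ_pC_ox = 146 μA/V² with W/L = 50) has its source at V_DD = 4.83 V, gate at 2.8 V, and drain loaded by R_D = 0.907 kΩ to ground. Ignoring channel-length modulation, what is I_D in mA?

I_D = 4.59 mA

V_SG = V_DD − V_G = 4.83 − 2.8 = 2.03 V, so V_ov = 2.03 − 0.752 = 1.28 V.
k_p = μ_pC_ox · (W/L) = 7.3 mA/V².
Assume saturation: I_D = ½ k_p V_ov² = 0.5 × 7.3 × 1.28² = 5.96 mA, giving V_SD = V_DD − I_D R_D = 4.83 − 5.96 × 0.907 = -0.577 V.
But -0.577 V < V_ov = 1.28 V, so the device is actually in triode.
In triode I_D = k_p[V_ov V_SD − ½ V_SD²] and I_D = (V_DD − V_SD)/R_D. Equating: 3.31 V_SD² − 9.462 V_SD + 4.83 = 0, giving V_SD = 0.665 V (the root below V_ov).
I_D = (4.83 − 0.665) / 0.907 = 4.59 mA.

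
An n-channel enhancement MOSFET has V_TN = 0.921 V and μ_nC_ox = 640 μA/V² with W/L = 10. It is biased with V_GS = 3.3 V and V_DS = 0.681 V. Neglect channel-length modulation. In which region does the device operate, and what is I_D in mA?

Triode; I_D = 8.88 mA

k_n = μ_nC_ox · (W/L) = 6.4 mA/V².
V_ov = V_GS − V_TN = 3.3 − 0.921 = 2.38 V.
Since V_DS = 0.681 V < V_ov = 2.38 V, the device is in the triode region.
I_D = k_n [V_ov · V_DS − ½ V_DS²] = 6.4 × [2.38 × 0.681 − 0.5 × 0.681²] = 8.88 mA.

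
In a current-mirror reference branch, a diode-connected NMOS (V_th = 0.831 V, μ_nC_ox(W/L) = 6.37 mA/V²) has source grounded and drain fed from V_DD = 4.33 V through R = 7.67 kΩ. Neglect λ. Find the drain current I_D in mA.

With gate tied to drain, V_GS = V_DS ≥ V_GS − V_th, so the device is in saturation.
KCL at the drain: ½ k_n (V_GS − V_th)² = (V_DD − V_GS)/R.
Let x = V_GS − 0.831. Then 24.4 x² + x − 3.499 = 0, giving x = 0.359 V (positive root), so V_GS = 1.19 V.
I_D = (V_DD − V_GS)/R = (4.33 − 1.19) / 7.67 = 0.409 mA.

I_D = 0.409 mA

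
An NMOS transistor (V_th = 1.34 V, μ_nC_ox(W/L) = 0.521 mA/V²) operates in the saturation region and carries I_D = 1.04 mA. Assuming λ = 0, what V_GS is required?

In saturation I_D = ½ k_n (V_GS − V_th)², so V_GS − V_th = √(2 I_D / k_n) = √(2 × 1.04 / 0.521) = 2 V.
V_GS = 1.34 + 2 = 3.34 V.

V_GS = 3.34 V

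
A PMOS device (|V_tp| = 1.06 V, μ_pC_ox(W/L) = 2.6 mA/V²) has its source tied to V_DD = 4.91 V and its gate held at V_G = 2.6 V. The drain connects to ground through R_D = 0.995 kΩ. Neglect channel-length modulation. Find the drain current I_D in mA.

I_D = 2.03 mA

V_SG = V_DD − V_G = 4.91 − 2.6 = 2.31 V, so V_ov = 2.31 − 1.06 = 1.25 V.
Assume saturation: I_D = ½ k_p V_ov² = 0.5 × 2.6 × 1.25² = 2.03 mA, giving V_SD = V_DD − I_D R_D = 4.91 − 2.03 × 0.995 = 2.89 V.
V_SD = 2.89 V ≥ V_ov = 1.25 V, confirming saturation.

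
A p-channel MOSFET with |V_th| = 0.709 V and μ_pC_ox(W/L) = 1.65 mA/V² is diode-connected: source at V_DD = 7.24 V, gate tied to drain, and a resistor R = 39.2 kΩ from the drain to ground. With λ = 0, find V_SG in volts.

V_SG = 1.14 V

With gate tied to drain, V_SG = V_SD ≥ V_SG − |V_th|, so the device is in saturation.
KCL at the drain: ½ k_p (V_SG − |V_th|)² = (V_DD − V_SG)/R.
Let x = V_SG − 0.709. Then 32.3 x² + x − 6.531 = 0, giving x = 0.434 V (positive root), so V_SG = 1.14 V.
I_D = (V_DD − V_SG)/R = (7.24 − 1.14) / 39.2 = 0.156 mA.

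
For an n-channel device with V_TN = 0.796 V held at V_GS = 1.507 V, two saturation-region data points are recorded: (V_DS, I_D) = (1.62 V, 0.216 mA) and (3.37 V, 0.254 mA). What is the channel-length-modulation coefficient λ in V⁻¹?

With V_GS fixed, I_D ∝ (1 + λ V_DS) in saturation, so I_D2/I_D1 = (1 + λ V_DS2)/(1 + λ V_DS1).
0.254/0.216 = 1.176 = (1 + 3.37 λ)/(1 + 1.62 λ).
Solving: λ (I_D1 V_DS2 − I_D2 V_DS1) = I_D2 − I_D1, so λ = (0.254 − 0.216) / (0.216 × 3.37 − 0.254 × 1.62) = 0.038 / 0.316 = 0.12 V⁻¹.

λ = 0.120 V⁻¹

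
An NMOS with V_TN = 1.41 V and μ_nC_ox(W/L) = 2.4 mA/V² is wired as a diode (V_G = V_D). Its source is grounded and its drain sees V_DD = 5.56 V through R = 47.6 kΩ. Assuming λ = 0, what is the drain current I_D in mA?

I_D = 0.0817 mA

With gate tied to drain, V_GS = V_DS ≥ V_GS − V_TN, so the device is in saturation.
KCL at the drain: ½ k_n (V_GS − V_TN)² = (V_DD − V_GS)/R.
Let x = V_GS − 1.41. Then 57.1 x² + x − 4.15 = 0, giving x = 0.261 V (positive root), so V_GS = 1.67 V.
I_D = (V_DD − V_GS)/R = (5.56 − 1.67) / 47.6 = 0.0817 mA.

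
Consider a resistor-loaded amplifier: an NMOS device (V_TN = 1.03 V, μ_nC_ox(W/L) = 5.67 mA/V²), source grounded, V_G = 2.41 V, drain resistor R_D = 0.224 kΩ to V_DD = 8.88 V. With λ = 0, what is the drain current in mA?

I_D = 5.40 mA

V_GS = V_G = 2.41 V, so V_ov = 2.41 − 1.03 = 1.38 V.
Assume saturation: I_D = ½ k_n V_ov² = 0.5 × 5.67 × 1.38² = 5.4 mA, giving V_DS = V_DD − I_D R_D = 8.88 − 5.4 × 0.224 = 7.67 V.
V_DS = 7.67 V ≥ V_ov = 1.38 V, confirming saturation.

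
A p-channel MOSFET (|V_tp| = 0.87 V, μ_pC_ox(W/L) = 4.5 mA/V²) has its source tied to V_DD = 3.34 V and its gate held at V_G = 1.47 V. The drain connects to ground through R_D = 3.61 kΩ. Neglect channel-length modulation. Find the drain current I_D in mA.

V_SG = V_DD − V_G = 3.34 − 1.47 = 1.87 V, so V_ov = 1.87 − 0.87 = 1 V.
Assume saturation: I_D = ½ k_p V_ov² = 0.5 × 4.5 × 1² = 2.25 mA, giving V_SD = V_DD − I_D R_D = 3.34 − 2.25 × 3.61 = -4.78 V.
But -4.78 V < V_ov = 1 V, so the device is actually in triode.
In triode I_D = k_p[V_ov V_SD − ½ V_SD²] and I_D = (V_DD − V_SD)/R_D. Equating: 8.12 V_SD² − 17.24 V_SD + 3.34 = 0, giving V_SD = 0.216 V (the root below V_ov).
I_D = (3.34 − 0.216) / 3.61 = 0.865 mA.

I_D = 0.865 mA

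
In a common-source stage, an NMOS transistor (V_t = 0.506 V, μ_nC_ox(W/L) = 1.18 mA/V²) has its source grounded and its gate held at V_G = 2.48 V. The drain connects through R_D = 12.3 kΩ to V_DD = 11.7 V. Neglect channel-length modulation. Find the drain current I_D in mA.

I_D = 0.915 mA

V_GS = V_G = 2.48 V, so V_ov = 2.48 − 0.506 = 1.97 V.
Assume saturation: I_D = ½ k_n V_ov² = 0.5 × 1.18 × 1.97² = 2.3 mA, giving V_DS = V_DD − I_D R_D = 11.7 − 2.3 × 12.3 = -16.6 V.
But -16.6 V < V_ov = 1.97 V, so the device is actually in triode.
In triode I_D = k_n[V_ov V_DS − ½ V_DS²] and I_D = (V_DD − V_DS)/R_D. Equating: 7.26 V_DS² − 29.65 V_DS + 11.7 = 0, giving V_DS = 0.443 V (the root below V_ov).
I_D = (11.7 − 0.443) / 12.3 = 0.915 mA.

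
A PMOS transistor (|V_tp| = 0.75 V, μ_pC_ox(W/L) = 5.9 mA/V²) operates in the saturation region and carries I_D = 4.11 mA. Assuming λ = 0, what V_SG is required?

V_SG = 1.93 V

In saturation I_D = ½ k_p (V_SG − |V_tp|)², so V_SG − |V_tp| = √(2 I_D / k_p) = √(2 × 4.11 / 5.9) = 1.18 V.
V_SG = 0.75 + 1.18 = 1.93 V.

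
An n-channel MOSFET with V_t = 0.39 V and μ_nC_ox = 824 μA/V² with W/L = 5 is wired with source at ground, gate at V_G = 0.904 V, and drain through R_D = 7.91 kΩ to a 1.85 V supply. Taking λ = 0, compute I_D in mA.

V_GS = V_G = 0.904 V, so V_ov = 0.904 − 0.39 = 0.514 V.
k_n = μ_nC_ox · (W/L) = 4.12 mA/V².
Assume saturation: I_D = ½ k_n V_ov² = 0.5 × 4.12 × 0.514² = 0.544 mA, giving V_DS = V_DD − I_D R_D = 1.85 − 0.544 × 7.91 = -2.45 V.
But -2.45 V < V_ov = 0.514 V, so the device is actually in triode.
In triode I_D = k_n[V_ov V_DS − ½ V_DS²] and I_D = (V_DD − V_DS)/R_D. Equating: 16.3 V_DS² − 17.75 V_DS + 1.85 = 0, giving V_DS = 0.117 V (the root below V_ov).
I_D = (1.85 − 0.117) / 7.91 = 0.219 mA.

I_D = 0.219 mA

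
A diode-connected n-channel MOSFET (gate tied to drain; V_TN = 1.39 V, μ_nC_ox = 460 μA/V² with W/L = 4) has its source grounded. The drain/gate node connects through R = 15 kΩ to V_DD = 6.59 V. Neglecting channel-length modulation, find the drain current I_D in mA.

I_D = 0.308 mA

With gate tied to drain, V_GS = V_DS ≥ V_GS − V_TN, so the device is in saturation.
k_n = μ_nC_ox · (W/L) = 1.84 mA/V².
KCL at the drain: ½ k_n (V_GS − V_TN)² = (V_DD − V_GS)/R.
Let x = V_GS − 1.39. Then 13.8 x² + x − 5.2 = 0, giving x = 0.579 V (positive root), so V_GS = 1.97 V.
I_D = (V_DD − V_GS)/R = (6.59 − 1.97) / 15 = 0.308 mA.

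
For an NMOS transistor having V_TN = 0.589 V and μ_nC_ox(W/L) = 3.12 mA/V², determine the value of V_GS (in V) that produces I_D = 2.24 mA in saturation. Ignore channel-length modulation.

V_GS = 1.79 V

In saturation I_D = ½ k_n (V_GS − V_TN)², so V_GS − V_TN = √(2 I_D / k_n) = √(2 × 2.24 / 3.12) = 1.2 V.
V_GS = 0.589 + 1.2 = 1.79 V.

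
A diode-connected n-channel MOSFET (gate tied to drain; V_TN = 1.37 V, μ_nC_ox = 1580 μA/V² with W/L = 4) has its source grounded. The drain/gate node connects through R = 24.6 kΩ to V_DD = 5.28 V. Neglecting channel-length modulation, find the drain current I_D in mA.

With gate tied to drain, V_GS = V_DS ≥ V_GS − V_TN, so the device is in saturation.
k_n = μ_nC_ox · (W/L) = 6.32 mA/V².
KCL at the drain: ½ k_n (V_GS − V_TN)² = (V_DD − V_GS)/R.
Let x = V_GS − 1.37. Then 77.7 x² + x − 3.91 = 0, giving x = 0.218 V (positive root), so V_GS = 1.59 V.
I_D = (V_DD − V_GS)/R = (5.28 − 1.59) / 24.6 = 0.15 mA.

I_D = 0.150 mA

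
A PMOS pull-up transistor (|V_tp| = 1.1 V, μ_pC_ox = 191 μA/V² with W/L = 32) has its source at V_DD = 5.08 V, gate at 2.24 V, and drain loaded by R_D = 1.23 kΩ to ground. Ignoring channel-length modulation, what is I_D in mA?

I_D = 3.80 mA

V_SG = V_DD − V_G = 5.08 − 2.24 = 2.84 V, so V_ov = 2.84 − 1.1 = 1.74 V.
k_p = μ_pC_ox · (W/L) = 6.112 mA/V².
Assume saturation: I_D = ½ k_p V_ov² = 0.5 × 6.112 × 1.74² = 9.25 mA, giving V_SD = V_DD − I_D R_D = 5.08 − 9.25 × 1.23 = -6.3 V.
But -6.3 V < V_ov = 1.74 V, so the device is actually in triode.
In triode I_D = k_p[V_ov V_SD − ½ V_SD²] and I_D = (V_DD − V_SD)/R_D. Equating: 3.76 V_SD² − 14.08 V_SD + 5.08 = 0, giving V_SD = 0.404 V (the root below V_ov).
I_D = (5.08 − 0.404) / 1.23 = 3.8 mA.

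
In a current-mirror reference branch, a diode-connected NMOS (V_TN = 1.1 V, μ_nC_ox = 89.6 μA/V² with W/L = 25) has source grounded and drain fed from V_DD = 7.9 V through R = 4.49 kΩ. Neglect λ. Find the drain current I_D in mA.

I_D = 1.28 mA

With gate tied to drain, V_GS = V_DS ≥ V_GS − V_TN, so the device is in saturation.
k_n = μ_nC_ox · (W/L) = 2.24 mA/V².
KCL at the drain: ½ k_n (V_GS − V_TN)² = (V_DD − V_GS)/R.
Let x = V_GS − 1.1. Then 5.03 x² + x − 6.8 = 0, giving x = 1.07 V (positive root), so V_GS = 2.17 V.
I_D = (V_DD − V_GS)/R = (7.9 − 2.17) / 4.49 = 1.28 mA.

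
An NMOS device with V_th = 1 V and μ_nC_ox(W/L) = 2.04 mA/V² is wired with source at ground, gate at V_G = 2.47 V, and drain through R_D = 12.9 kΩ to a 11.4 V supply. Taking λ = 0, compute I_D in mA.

V_GS = V_G = 2.47 V, so V_ov = 2.47 − 1 = 1.47 V.
Assume saturation: I_D = ½ k_n V_ov² = 0.5 × 2.04 × 1.47² = 2.2 mA, giving V_DS = V_DD − I_D R_D = 11.4 − 2.2 × 12.9 = -17 V.
But -17 V < V_ov = 1.47 V, so the device is actually in triode.
In triode I_D = k_n[V_ov V_DS − ½ V_DS²] and I_D = (V_DD − V_DS)/R_D. Equating: 13.2 V_DS² − 39.68 V_DS + 11.4 = 0, giving V_DS = 0.322 V (the root below V_ov).
I_D = (11.4 − 0.322) / 12.9 = 0.859 mA.

I_D = 0.859 mA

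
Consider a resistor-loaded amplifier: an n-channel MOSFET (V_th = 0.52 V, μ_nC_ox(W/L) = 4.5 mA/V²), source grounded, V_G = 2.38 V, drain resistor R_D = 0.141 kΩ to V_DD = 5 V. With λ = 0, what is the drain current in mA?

I_D = 7.78 mA

V_GS = V_G = 2.38 V, so V_ov = 2.38 − 0.52 = 1.86 V.
Assume saturation: I_D = ½ k_n V_ov² = 0.5 × 4.5 × 1.86² = 7.78 mA, giving V_DS = V_DD − I_D R_D = 5 − 7.78 × 0.141 = 3.9 V.
V_DS = 3.9 V ≥ V_ov = 1.86 V, confirming saturation.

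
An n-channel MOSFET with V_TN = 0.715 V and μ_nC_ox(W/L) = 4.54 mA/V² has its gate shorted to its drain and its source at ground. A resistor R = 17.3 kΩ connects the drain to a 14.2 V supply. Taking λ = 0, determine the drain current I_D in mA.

With gate tied to drain, V_GS = V_DS ≥ V_GS − V_TN, so the device is in saturation.
KCL at the drain: ½ k_n (V_GS − V_TN)² = (V_DD − V_GS)/R.
Let x = V_GS − 0.715. Then 39.3 x² + x − 13.48 = 0, giving x = 0.573 V (positive root), so V_GS = 1.29 V.
I_D = (V_DD − V_GS)/R = (14.2 − 1.29) / 17.3 = 0.746 mA.

I_D = 0.746 mA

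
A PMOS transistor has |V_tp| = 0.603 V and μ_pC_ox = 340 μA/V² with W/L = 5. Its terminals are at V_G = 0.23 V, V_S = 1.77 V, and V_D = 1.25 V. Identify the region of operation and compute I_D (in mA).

Triode; I_D = 0.598 mA

V_SG = V_S − V_G = 1.77 − 0.23 = 1.54 V; V_SD = V_S − V_D = 1.77 − 1.25 = 0.52 V.
k_p = μ_pC_ox · (W/L) = 1.7 mA/V².
V_ov = V_SG − |V_tp| = 1.54 − 0.603 = 0.937 V.
Since V_SD = 0.52 V < V_ov = 0.937 V, the device is in the triode region.
I_D = k_p [V_ov · V_SD − ½ V_SD²] = 1.7 × [0.937 × 0.52 − 0.5 × 0.52²] = 0.598 mA.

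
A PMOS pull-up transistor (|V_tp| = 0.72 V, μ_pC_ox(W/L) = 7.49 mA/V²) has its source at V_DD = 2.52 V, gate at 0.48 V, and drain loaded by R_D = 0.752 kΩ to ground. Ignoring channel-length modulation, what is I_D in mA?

I_D = 2.90 mA

V_SG = V_DD − V_G = 2.52 − 0.48 = 2.04 V, so V_ov = 2.04 − 0.72 = 1.32 V.
Assume saturation: I_D = ½ k_p V_ov² = 0.5 × 7.49 × 1.32² = 6.53 mA, giving V_SD = V_DD − I_D R_D = 2.52 − 6.53 × 0.752 = -2.39 V.
But -2.39 V < V_ov = 1.32 V, so the device is actually in triode.
In triode I_D = k_p[V_ov V_SD − ½ V_SD²] and I_D = (V_DD − V_SD)/R_D. Equating: 2.82 V_SD² − 8.435 V_SD + 2.52 = 0, giving V_SD = 0.337 V (the root below V_ov).
I_D = (2.52 − 0.337) / 0.752 = 2.9 mA.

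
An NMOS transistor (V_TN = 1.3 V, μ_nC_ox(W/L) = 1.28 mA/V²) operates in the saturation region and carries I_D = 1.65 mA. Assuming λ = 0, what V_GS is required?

In saturation I_D = ½ k_n (V_GS − V_TN)², so V_GS − V_TN = √(2 I_D / k_n) = √(2 × 1.65 / 1.28) = 1.61 V.
V_GS = 1.3 + 1.61 = 2.91 V.

V_GS = 2.91 V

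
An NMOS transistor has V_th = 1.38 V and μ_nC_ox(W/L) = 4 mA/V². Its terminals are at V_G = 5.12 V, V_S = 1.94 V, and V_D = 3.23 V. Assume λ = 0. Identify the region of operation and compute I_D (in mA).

V_GS = V_G − V_S = 5.12 − 1.94 = 3.18 V; V_DS = V_D − V_S = 3.23 − 1.94 = 1.29 V.
V_ov = V_GS − V_th = 3.18 − 1.38 = 1.8 V.
Since V_DS = 1.29 V < V_ov = 1.8 V, the device is in the triode region.
I_D = k_n [V_ov · V_DS − ½ V_DS²] = 4 × [1.8 × 1.29 − 0.5 × 1.29²] = 5.96 mA.

Triode; I_D = 5.96 mA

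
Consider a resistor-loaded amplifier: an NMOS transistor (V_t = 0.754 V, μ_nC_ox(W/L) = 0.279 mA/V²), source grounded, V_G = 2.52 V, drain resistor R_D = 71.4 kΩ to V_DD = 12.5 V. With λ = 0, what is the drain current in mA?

V_GS = V_G = 2.52 V, so V_ov = 2.52 − 0.754 = 1.77 V.
Assume saturation: I_D = ½ k_n V_ov² = 0.5 × 0.279 × 1.77² = 0.435 mA, giving V_DS = V_DD − I_D R_D = 12.5 − 0.435 × 71.4 = -18.6 V.
But -18.6 V < V_ov = 1.77 V, so the device is actually in triode.
In triode I_D = k_n[V_ov V_DS − ½ V_DS²] and I_D = (V_DD − V_DS)/R_D. Equating: 9.96 V_DS² − 36.18 V_DS + 12.5 = 0, giving V_DS = 0.387 V (the root below V_ov).
I_D = (12.5 − 0.387) / 71.4 = 0.17 mA.

I_D = 0.170 mA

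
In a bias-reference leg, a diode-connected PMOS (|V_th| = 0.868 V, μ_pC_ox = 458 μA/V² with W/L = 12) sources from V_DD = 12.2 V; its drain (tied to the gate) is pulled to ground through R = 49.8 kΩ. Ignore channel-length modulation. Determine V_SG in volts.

V_SG = 1.15 V

With gate tied to drain, V_SG = V_SD ≥ V_SG − |V_th|, so the device is in saturation.
k_p = μ_pC_ox · (W/L) = 5.496 mA/V².
KCL at the drain: ½ k_p (V_SG − |V_th|)² = (V_DD − V_SG)/R.
Let x = V_SG − 0.868. Then 137 x² + x − 11.33 = 0, giving x = 0.284 V (positive root), so V_SG = 1.15 V.
I_D = (V_DD − V_SG)/R = (12.2 − 1.15) / 49.8 = 0.222 mA.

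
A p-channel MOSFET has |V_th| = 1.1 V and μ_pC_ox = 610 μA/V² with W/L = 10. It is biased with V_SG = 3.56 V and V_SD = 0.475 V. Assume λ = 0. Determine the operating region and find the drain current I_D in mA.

Triode; I_D = 6.44 mA

k_p = μ_pC_ox · (W/L) = 6.1 mA/V².
V_ov = V_SG − |V_th| = 3.56 − 1.1 = 2.46 V.
Since V_SD = 0.475 V < V_ov = 2.46 V, the device is in the triode region.
I_D = k_p [V_ov · V_SD − ½ V_SD²] = 6.1 × [2.46 × 0.475 − 0.5 × 0.475²] = 6.44 mA.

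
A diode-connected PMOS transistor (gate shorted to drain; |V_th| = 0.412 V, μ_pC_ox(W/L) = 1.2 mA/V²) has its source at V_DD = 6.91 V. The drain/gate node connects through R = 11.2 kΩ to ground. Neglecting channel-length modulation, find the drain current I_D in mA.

With gate tied to drain, V_SG = V_SD ≥ V_SG − |V_th|, so the device is in saturation.
KCL at the drain: ½ k_p (V_SG − |V_th|)² = (V_DD − V_SG)/R.
Let x = V_SG − 0.412. Then 6.72 x² + x − 6.498 = 0, giving x = 0.912 V (positive root), so V_SG = 1.32 V.
I_D = (V_DD − V_SG)/R = (6.91 − 1.32) / 11.2 = 0.499 mA.

I_D = 0.499 mA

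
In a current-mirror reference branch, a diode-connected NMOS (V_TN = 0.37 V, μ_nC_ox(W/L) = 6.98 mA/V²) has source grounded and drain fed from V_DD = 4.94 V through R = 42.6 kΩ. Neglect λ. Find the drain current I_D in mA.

With gate tied to drain, V_GS = V_DS ≥ V_GS − V_TN, so the device is in saturation.
KCL at the drain: ½ k_n (V_GS − V_TN)² = (V_DD − V_GS)/R.
Let x = V_GS − 0.37. Then 149 x² + x − 4.57 = 0, giving x = 0.172 V (positive root), so V_GS = 0.542 V.
I_D = (V_DD − V_GS)/R = (4.94 − 0.542) / 42.6 = 0.103 mA.

I_D = 0.103 mA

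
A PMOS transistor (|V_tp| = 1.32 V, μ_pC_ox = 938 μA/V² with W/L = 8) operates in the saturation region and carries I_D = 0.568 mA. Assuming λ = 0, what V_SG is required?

k_p = μ_pC_ox · (W/L) = 7.504 mA/V².
In saturation I_D = ½ k_p (V_SG − |V_tp|)², so V_SG − |V_tp| = √(2 I_D / k_p) = √(2 × 0.568 / 7.504) = 0.389 V.
V_SG = 1.32 + 0.389 = 1.71 V.

V_SG = 1.71 V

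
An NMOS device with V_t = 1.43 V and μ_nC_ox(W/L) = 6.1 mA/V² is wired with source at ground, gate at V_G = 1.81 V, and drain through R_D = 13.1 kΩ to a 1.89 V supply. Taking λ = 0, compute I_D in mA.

I_D = 0.139 mA

V_GS = V_G = 1.81 V, so V_ov = 1.81 − 1.43 = 0.38 V.
Assume saturation: I_D = ½ k_n V_ov² = 0.5 × 6.1 × 0.38² = 0.44 mA, giving V_DS = V_DD − I_D R_D = 1.89 − 0.44 × 13.1 = -3.88 V.
But -3.88 V < V_ov = 0.38 V, so the device is actually in triode.
In triode I_D = k_n[V_ov V_DS − ½ V_DS²] and I_D = (V_DD − V_DS)/R_D. Equating: 40 V_DS² − 31.37 V_DS + 1.89 = 0, giving V_DS = 0.0658 V (the root below V_ov).
I_D = (1.89 − 0.0658) / 13.1 = 0.139 mA.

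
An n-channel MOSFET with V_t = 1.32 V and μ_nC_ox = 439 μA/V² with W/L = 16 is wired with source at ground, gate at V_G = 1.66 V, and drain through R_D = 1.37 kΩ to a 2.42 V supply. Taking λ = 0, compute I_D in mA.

I_D = 0.406 mA

V_GS = V_G = 1.66 V, so V_ov = 1.66 − 1.32 = 0.34 V.
k_n = μ_nC_ox · (W/L) = 7.024 mA/V².
Assume saturation: I_D = ½ k_n V_ov² = 0.5 × 7.024 × 0.34² = 0.406 mA, giving V_DS = V_DD − I_D R_D = 2.42 − 0.406 × 1.37 = 1.86 V.
V_DS = 1.86 V ≥ V_ov = 0.34 V, confirming saturation.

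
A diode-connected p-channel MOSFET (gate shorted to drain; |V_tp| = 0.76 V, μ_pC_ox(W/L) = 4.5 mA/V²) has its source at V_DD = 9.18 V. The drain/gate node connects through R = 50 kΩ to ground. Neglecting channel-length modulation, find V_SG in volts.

V_SG = 1.03 V

With gate tied to drain, V_SG = V_SD ≥ V_SG − |V_tp|, so the device is in saturation.
KCL at the drain: ½ k_p (V_SG − |V_tp|)² = (V_DD − V_SG)/R.
Let x = V_SG − 0.76. Then 112 x² + x − 8.42 = 0, giving x = 0.269 V (positive root), so V_SG = 1.03 V.
I_D = (V_DD − V_SG)/R = (9.18 − 1.03) / 50 = 0.163 mA.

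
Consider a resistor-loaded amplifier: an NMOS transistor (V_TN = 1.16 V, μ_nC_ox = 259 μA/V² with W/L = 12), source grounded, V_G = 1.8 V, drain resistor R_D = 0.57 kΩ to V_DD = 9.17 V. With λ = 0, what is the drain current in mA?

V_GS = V_G = 1.8 V, so V_ov = 1.8 − 1.16 = 0.64 V.
k_n = μ_nC_ox · (W/L) = 3.108 mA/V².
Assume saturation: I_D = ½ k_n V_ov² = 0.5 × 3.108 × 0.64² = 0.637 mA, giving V_DS = V_DD − I_D R_D = 9.17 − 0.637 × 0.57 = 8.81 V.
V_DS = 8.81 V ≥ V_ov = 0.64 V, confirming saturation.

I_D = 0.637 mA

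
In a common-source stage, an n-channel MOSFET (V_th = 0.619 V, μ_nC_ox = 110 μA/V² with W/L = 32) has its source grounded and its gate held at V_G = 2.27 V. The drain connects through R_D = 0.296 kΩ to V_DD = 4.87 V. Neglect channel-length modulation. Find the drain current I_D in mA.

V_GS = V_G = 2.27 V, so V_ov = 2.27 − 0.619 = 1.65 V.
k_n = μ_nC_ox · (W/L) = 3.52 mA/V².
Assume saturation: I_D = ½ k_n V_ov² = 0.5 × 3.52 × 1.65² = 4.8 mA, giving V_DS = V_DD − I_D R_D = 4.87 − 4.8 × 0.296 = 3.45 V.
V_DS = 3.45 V ≥ V_ov = 1.65 V, confirming saturation.

I_D = 4.80 mA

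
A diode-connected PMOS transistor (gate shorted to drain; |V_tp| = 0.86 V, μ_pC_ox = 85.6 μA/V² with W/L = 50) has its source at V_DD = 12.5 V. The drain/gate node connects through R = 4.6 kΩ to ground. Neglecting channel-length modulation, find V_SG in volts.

V_SG = 1.90 V

With gate tied to drain, V_SG = V_SD ≥ V_SG − |V_tp|, so the device is in saturation.
k_p = μ_pC_ox · (W/L) = 4.28 mA/V².
KCL at the drain: ½ k_p (V_SG − |V_tp|)² = (V_DD − V_SG)/R.
Let x = V_SG − 0.86. Then 9.84 x² + x − 11.64 = 0, giving x = 1.04 V (positive root), so V_SG = 1.9 V.
I_D = (V_DD − V_SG)/R = (12.5 − 1.9) / 4.6 = 2.3 mA.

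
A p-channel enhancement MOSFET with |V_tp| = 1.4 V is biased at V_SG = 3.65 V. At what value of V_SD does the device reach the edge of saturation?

The boundary between triode and saturation is V_SD = V_SG − |V_tp| = V_ov.
V_ov = 3.65 − 1.4 = 2.25 V.

V_SD,sat = 2.25 V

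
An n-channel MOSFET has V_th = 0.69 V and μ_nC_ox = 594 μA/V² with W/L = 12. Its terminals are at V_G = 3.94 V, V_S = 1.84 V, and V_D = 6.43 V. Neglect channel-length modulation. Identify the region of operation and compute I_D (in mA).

Saturation; I_D = 7.09 mA

V_GS = V_G − V_S = 3.94 − 1.84 = 2.1 V; V_DS = V_D − V_S = 6.43 − 1.84 = 4.59 V.
k_n = μ_nC_ox · (W/L) = 7.128 mA/V².
V_ov = V_GS − V_th = 2.1 − 0.69 = 1.41 V.
Since V_DS = 4.59 V ≥ V_ov = 1.41 V, the device is in saturation.
I_D = ½ k_n V_ov² = 0.5 × 7.128 × 1.41² = 7.09 mA.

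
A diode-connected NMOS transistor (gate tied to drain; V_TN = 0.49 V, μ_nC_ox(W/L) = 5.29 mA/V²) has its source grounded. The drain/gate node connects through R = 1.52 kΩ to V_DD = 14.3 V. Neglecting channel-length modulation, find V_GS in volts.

V_GS = 2.22 V

With gate tied to drain, V_GS = V_DS ≥ V_GS − V_TN, so the device is in saturation.
KCL at the drain: ½ k_n (V_GS − V_TN)² = (V_DD − V_GS)/R.
Let x = V_GS − 0.49. Then 4.02 x² + x − 13.81 = 0, giving x = 1.73 V (positive root), so V_GS = 2.22 V.
I_D = (V_DD − V_GS)/R = (14.3 − 2.22) / 1.52 = 7.95 mA.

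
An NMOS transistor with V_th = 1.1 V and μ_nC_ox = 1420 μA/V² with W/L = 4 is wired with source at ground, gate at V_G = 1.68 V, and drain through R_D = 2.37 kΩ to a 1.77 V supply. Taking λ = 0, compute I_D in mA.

I_D = 0.642 mA

V_GS = V_G = 1.68 V, so V_ov = 1.68 − 1.1 = 0.58 V.
k_n = μ_nC_ox · (W/L) = 5.68 mA/V².
Assume saturation: I_D = ½ k_n V_ov² = 0.5 × 5.68 × 0.58² = 0.955 mA, giving V_DS = V_DD − I_D R_D = 1.77 − 0.955 × 2.37 = -0.494 V.
But -0.494 V < V_ov = 0.58 V, so the device is actually in triode.
In triode I_D = k_n[V_ov V_DS − ½ V_DS²] and I_D = (V_DD − V_DS)/R_D. Equating: 6.73 V_DS² − 8.808 V_DS + 1.77 = 0, giving V_DS = 0.248 V (the root below V_ov).
I_D = (1.77 − 0.248) / 2.37 = 0.642 mA.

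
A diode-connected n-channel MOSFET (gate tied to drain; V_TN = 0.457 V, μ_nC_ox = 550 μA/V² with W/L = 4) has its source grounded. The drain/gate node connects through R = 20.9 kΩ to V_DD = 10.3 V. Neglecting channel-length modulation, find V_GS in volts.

V_GS = 1.09 V

With gate tied to drain, V_GS = V_DS ≥ V_GS − V_TN, so the device is in saturation.
k_n = μ_nC_ox · (W/L) = 2.2 mA/V².
KCL at the drain: ½ k_n (V_GS − V_TN)² = (V_DD − V_GS)/R.
Let x = V_GS − 0.457. Then 23 x² + x − 9.843 = 0, giving x = 0.633 V (positive root), so V_GS = 1.09 V.
I_D = (V_DD − V_GS)/R = (10.3 − 1.09) / 20.9 = 0.441 mA.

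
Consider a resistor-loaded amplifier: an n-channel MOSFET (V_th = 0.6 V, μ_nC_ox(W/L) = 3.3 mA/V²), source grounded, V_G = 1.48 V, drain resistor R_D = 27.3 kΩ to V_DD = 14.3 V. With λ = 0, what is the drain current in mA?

I_D = 0.516 mA

V_GS = V_G = 1.48 V, so V_ov = 1.48 − 0.6 = 0.88 V.
Assume saturation: I_D = ½ k_n V_ov² = 0.5 × 3.3 × 0.88² = 1.28 mA, giving V_DS = V_DD − I_D R_D = 14.3 − 1.28 × 27.3 = -20.6 V.
But -20.6 V < V_ov = 0.88 V, so the device is actually in triode.
In triode I_D = k_n[V_ov V_DS − ½ V_DS²] and I_D = (V_DD − V_DS)/R_D. Equating: 45 V_DS² − 80.28 V_DS + 14.3 = 0, giving V_DS = 0.201 V (the root below V_ov).
I_D = (14.3 − 0.201) / 27.3 = 0.516 mA.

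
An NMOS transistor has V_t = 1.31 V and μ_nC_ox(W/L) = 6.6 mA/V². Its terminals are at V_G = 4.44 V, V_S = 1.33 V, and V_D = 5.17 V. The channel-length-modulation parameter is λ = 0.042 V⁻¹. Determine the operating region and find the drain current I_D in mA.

V_GS = V_G − V_S = 4.44 − 1.33 = 3.11 V; V_DS = V_D − V_S = 5.17 − 1.33 = 3.84 V.
V_ov = V_GS − V_t = 3.11 − 1.31 = 1.8 V.
Since V_DS = 3.84 V ≥ V_ov = 1.8 V, the device is in saturation.
I_D = ½ k_n V_ov² (1 + λ V_DS) = 0.5 × 6.6 × 1.8² × (1 + 0.042 × 3.84) = 12.4 mA.

Saturation; I_D = 12.4 mA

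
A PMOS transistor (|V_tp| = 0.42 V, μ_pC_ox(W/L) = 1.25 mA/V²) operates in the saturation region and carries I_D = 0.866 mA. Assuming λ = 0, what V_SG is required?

V_SG = 1.60 V

In saturation I_D = ½ k_p (V_SG − |V_tp|)², so V_SG − |V_tp| = √(2 I_D / k_p) = √(2 × 0.866 / 1.25) = 1.18 V.
V_SG = 0.42 + 1.18 = 1.6 V.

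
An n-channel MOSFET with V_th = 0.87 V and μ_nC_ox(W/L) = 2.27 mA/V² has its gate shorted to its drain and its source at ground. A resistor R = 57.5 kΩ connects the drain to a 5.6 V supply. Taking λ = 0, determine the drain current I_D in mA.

With gate tied to drain, V_GS = V_DS ≥ V_GS − V_th, so the device is in saturation.
KCL at the drain: ½ k_n (V_GS − V_th)² = (V_DD − V_GS)/R.
Let x = V_GS − 0.87. Then 65.3 x² + x − 4.73 = 0, giving x = 0.262 V (positive root), so V_GS = 1.13 V.
I_D = (V_DD − V_GS)/R = (5.6 − 1.13) / 57.5 = 0.0777 mA.

I_D = 0.0777 mA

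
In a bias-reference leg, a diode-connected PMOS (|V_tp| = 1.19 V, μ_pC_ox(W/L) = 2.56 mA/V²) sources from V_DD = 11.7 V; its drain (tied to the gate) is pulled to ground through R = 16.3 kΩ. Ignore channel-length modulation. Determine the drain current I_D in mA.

I_D = 0.603 mA

With gate tied to drain, V_SG = V_SD ≥ V_SG − |V_tp|, so the device is in saturation.
KCL at the drain: ½ k_p (V_SG − |V_tp|)² = (V_DD − V_SG)/R.
Let x = V_SG − 1.19. Then 20.9 x² + x − 10.51 = 0, giving x = 0.686 V (positive root), so V_SG = 1.88 V.
I_D = (V_DD − V_SG)/R = (11.7 − 1.88) / 16.3 = 0.603 mA.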